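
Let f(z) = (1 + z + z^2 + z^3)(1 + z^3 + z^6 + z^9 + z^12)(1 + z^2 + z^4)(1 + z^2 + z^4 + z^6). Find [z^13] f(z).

16

(1 + z + z^2 + z^3) has coefficients 1,1,1,1 for degrees 0…3.
(1 + z^3 + z^6 + z^9 + z^12) has coefficients 1,0,0,1,0,0,1,0,0,1,0,0,1,0 for degrees 0…13.
Multiplying by (1 + z^2 + z^4) gives running coefficients 1,0,1,1,1,1,1,1,1,1,1,1,1,1 for degrees 0…13.
Finally multiplying by (1 + z^2 + z^4 + z^6), the product of all factors after the first has coefficients 1,0,2,1,3,2,4,3,4,4,4,4,4,4 for degrees 0…13.
[z^13] = 1·4 + 1·4 + 1·4 + 1·4 = 16.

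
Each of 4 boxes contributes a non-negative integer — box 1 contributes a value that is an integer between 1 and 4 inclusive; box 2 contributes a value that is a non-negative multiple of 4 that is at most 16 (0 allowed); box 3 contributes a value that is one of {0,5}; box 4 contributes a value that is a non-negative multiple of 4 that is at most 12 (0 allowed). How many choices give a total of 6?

3

The generating function for the choices is (x + x² + x³ + x⁴)·(1 + x⁴ + x⁸ + x¹² + x¹⁶)·(1 + x⁵)·(1 + x⁴ + x⁸ + x¹²); the count is [x⁶].
(x + x² + x³ + x⁴) has coefficients 0,1,1,1,1 for degrees 0…4.
(1 + x⁴ + x⁸ + x¹² + x¹⁶) has coefficients 1,0,0,0,1,0,0 for degrees 0…6.
Multiplying by (1 + x⁵) gives running coefficients 1,0,0,0,1,1,0 for degrees 0…6.
Finally multiplying by (1 + x⁴ + x⁸ + x¹²), the product of all factors after the first has coefficients 1,0,0,0,2,1,0 for degrees 0…6.
[x⁶] = 1·1 + 1·2 + 1·0 + 1·0 = 3.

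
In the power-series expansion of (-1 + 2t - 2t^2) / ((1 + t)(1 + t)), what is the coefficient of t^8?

The denominator gives the recurrence a_n = −2a_(n−1) − a_(n−2) for n ≥ 3; the numerator fixes a_0 = -1, a_1 = 4, a_2 = -9.
Iterating: -1, 4, -9, 14, -19, 24, -29, 34, -39, so a_8 = -39.

-39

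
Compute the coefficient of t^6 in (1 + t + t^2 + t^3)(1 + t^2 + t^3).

(1 + t + t^2 + t^3) has coefficients 1,1,1,1 for degrees 0…3.
(1 + t^2 + t^3) has coefficients 1,0,1,1,0,0,0 for degrees 0…6.
[t^6] = 1·0 + 1·0 + 1·0 + 1·1 = 1.

1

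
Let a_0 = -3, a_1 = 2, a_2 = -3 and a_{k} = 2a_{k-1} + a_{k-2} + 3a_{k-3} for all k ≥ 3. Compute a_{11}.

-30853

The ordinary generating function has denominator 1 - 2z - z^2 - 3z^3.
Iterating the recurrence: a_0,…,a_{11} = -3, 2, -3, -13, -23, -68, -198, -533, -1468, -4063, -11193, -30853.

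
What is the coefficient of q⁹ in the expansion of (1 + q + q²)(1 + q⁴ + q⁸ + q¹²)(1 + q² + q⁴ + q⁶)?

(1 + q + q²) has coefficients 1,1,1 for degrees 0…2.
(1 + q⁴ + q⁸ + q¹²) has coefficients 1,0,0,0,1,0,0,0,1,0 for degrees 0…9.
Finally multiplying by (1 + q² + q⁴ + q⁶), the product of all factors after the first has coefficients 1,0,1,0,2,0,2,0,2,0 for degrees 0…9.
[q⁹] = 1·0 + 1·2 + 1·0 = 2.

2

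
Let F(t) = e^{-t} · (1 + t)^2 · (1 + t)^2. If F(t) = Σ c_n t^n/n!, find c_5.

The EGF product rule gives c_5 = Σ_{k_1+k_2+k_3=5} C(5; k_1,k_2,k_3) · ∏ g_i(k_i), where e^{-t} gives (-1)^k; (1+t)^2 gives the falling factorial (2)_k; (1+t)^2 gives the falling factorial (2)_k.
g_1(k) for k = 0…5: 1, -1, 1, -1, 1, -1.
g_2(k) for k = 0…5: 1, 2, 2, 0, 0, 0.
g_3(k) for k = 0…5: 1, 2, 2, 0, 0, 0.
First combine the last two factors: h(k) = Σ_j C(k,j)·g_2(j)·g_3(k−j) for k = 0…5: 1, 4, 12, 24, 24, 0.
c_5 = Σ_k C(5,k)·g_1(k)·h(5−k) = 5·(-1)·24 + 10·1·24 + 10·(-1)·12 + 5·1·4 + 1·(-1)·1 = −120 + 240 − 120 + 20 − 1 = 19.

19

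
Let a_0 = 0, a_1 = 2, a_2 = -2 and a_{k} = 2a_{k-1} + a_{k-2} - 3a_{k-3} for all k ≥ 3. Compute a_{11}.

The ordinary generating function has denominator 1 - 2y - y^2 + 3y^3.
Iterating the recurrence: a_0,…,a_{11} = 0, 2, -2, -2, -12, -20, -46, -76, -138, -214, -338, -476.

-476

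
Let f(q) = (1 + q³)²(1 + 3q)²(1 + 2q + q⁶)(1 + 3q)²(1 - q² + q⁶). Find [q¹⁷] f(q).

(1 + q³)² has coefficients 1,0,0,2,0,0,1 for degrees 0…6.
(1 + 3q)² has coefficients 1,6,9,0,0,0,0,0,0,0,0,0,0,0,0,0,0,0 for degrees 0…17.
Multiplying by (1 + 2q + q⁶) gives running coefficients 1,8,21,18,0,0,1,6,9,0,0,0,0,0,0,0,0,0 for degrees 0…17.
Multiplying by (1 + 3q)² gives running coefficients 1,14,78,216,297,162,1,12,54,108,81,0,0,0,0,0,0,0 for degrees 0…17.
Finally multiplying by (1 - q² + q⁶), the product of all factors after the first has coefficients 1,14,77,202,219,-54,-295,-136,131,312,324,54,-80,12,54,108,81,0 for degrees 0…17.
[q¹⁷] = 1·0 + 2·54 + 1·54 = 162.

162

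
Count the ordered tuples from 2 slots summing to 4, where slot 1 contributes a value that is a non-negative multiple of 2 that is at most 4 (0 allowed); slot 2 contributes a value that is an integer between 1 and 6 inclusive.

2

The generating function for the choices is (1 + y^2 + y^4)·(y + y^2 + y^3 + y^4 + y^5 + y^6); the count is [y^4].
(1 + y^2 + y^4) has coefficients 1,0,1,0,1 for degrees 0…4.
(y + y^2 + y^3 + y^4 + y^5 + y^6) has coefficients 0,1,1,1,1 for degrees 0…4.
[y^4] = 1·1 + 1·1 + 1·0 = 2.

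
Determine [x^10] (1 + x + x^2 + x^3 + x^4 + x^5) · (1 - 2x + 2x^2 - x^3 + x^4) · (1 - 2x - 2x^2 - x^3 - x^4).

(1 + x + x^2 + x^3 + x^4 + x^5) has coefficients 1,1,1,1,1,1 for degrees 0…5.
(1 - 2x + 2x^2 - x^3 + x^4) has coefficients 1,-2,2,-1,1,0,0,0,0,0,0 for degrees 0…10.
Finally multiplying by (1 - 2x - 2x^2 - x^3 - x^4), the product of all factors after the first has coefficients 1,-4,4,-2,0,0,-3,0,-1,0,0 for degrees 0…10.
[x^10] = 1·0 + 1·0 + 1·(-1) + 1·0 + 1·(-3) + 1·0 = -4.

-4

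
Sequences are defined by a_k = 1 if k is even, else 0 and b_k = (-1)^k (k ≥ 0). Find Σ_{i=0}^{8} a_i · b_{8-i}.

5

The convolution is the x^8 coefficient of A(x)B(x).
Σ = 1·1 + 0·(-1) + 1·1 + 0·(-1) + 1·1 + 0·(-1) + 1·1 + 0·(-1) + 1·1 = 5.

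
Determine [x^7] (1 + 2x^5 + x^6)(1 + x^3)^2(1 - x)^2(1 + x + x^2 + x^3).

(1 + 2x^5 + x^6) has coefficients 1,0,0,0,0,2,1 for degrees 0…6.
(1 + x^3)^2 has coefficients 1,0,0,2,0,0,1,0 for degrees 0…7.
Multiplying by (1 - x)^2 gives running coefficients 1,-2,1,2,-4,2,1,-2 for degrees 0…7.
Finally multiplying by (1 + x + x^2 + x^3), the product of all factors after the first has coefficients 1,-1,0,2,-3,1,1,-3 for degrees 0…7.
[x^7] = 1·(-3) + 2·0 + 1·(-1) = -4.

-4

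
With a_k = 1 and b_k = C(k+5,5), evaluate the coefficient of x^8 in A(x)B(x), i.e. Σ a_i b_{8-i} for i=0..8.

3003

The convolution is the t^8 coefficient of A(t)B(t).
Σ = 1·1287 + 1·792 + 1·462 + 1·252 + 1·126 + 1·56 + 1·21 + 1·6 + 1·1 = 3003.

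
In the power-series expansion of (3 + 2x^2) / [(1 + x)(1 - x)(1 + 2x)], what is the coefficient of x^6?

Partial fractions give a closed form: a_n = (-5/2)·(-1)^n + (5/6)·1^n + (14/3)·(-2)^n.
At n = 6: a_6 = 297.

297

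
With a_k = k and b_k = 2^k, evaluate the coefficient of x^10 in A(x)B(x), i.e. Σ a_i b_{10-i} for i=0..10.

2036

This is [x^10] in the product of the two ordinary generating functions.
Σ = 0·1024 + 1·512 + 2·256 + 3·128 + 4·64 + 5·32 + 6·16 + 7·8 + 8·4 + 9·2 + 10·1 = 2036.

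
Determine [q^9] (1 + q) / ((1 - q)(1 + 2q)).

The denominator gives the recurrence a_n = −a_(n−1) + 2a_(n−2) for n ≥ 2; the numerator fixes a_0 = 1, a_1 = 0.
Iterating: 1, 0, 2, -2, 6, -10, 22, -42, 86, -170, so a_9 = -170.

-170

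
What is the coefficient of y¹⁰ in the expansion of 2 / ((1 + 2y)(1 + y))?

4094

The denominator gives the recurrence a_n = −3a_(n−1) − 2a_(n−2) for n ≥ 2; the numerator fixes a_0 = 2, a_1 = -6.
Iterating: 2, -6, 14, -30, 62, -126, 254, -510, 1022, -2046, 4094, so a_10 = 4094.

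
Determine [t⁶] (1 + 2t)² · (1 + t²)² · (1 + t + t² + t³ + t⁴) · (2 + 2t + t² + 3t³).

(1 + 2t)² has coefficients 1,4,4 for degrees 0…2.
(1 + t²)² has coefficients 1,0,2,0,1,0,0 for degrees 0…6.
Multiplying by (1 + t + t² + t³ + t⁴) gives running coefficients 1,1,3,3,4,3,3 for degrees 0…6.
Finally multiplying by (2 + 2t + t² + 3t³), the product of all factors after the first has coefficients 2,4,9,16,20,26,25 for degrees 0…6.
[t⁶] = 1·25 + 4·26 + 4·20 = 209.

209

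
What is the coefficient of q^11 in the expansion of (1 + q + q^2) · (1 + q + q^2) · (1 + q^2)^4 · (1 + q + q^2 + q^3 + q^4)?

58

(1 + q + q^2) has coefficients 1,1,1 for degrees 0…2.
(1 + q + q^2) has coefficients 1,1,1,0,0,0,0,0,0,0,0,0 for degrees 0…11.
Multiplying by (1 + q^2)^4 gives running coefficients 1,1,5,4,10,6,10,4,5,1,1,0 for degrees 0…11.
Finally multiplying by (1 + q + q^2 + q^3 + q^4), the product of all factors after the first has coefficients 1,2,7,11,21,26,35,34,35,26,21,11 for degrees 0…11.
[q^11] = 1·11 + 1·21 + 1·26 = 58.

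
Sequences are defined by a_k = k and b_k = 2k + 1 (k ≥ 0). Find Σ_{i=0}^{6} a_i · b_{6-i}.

91

Write out a_i and b_{6-i} for i = 0,…,6 and sum the products.
Σ = 0·13 + 1·11 + 2·9 + 3·7 + 4·5 + 5·3 + 6·1 = 91.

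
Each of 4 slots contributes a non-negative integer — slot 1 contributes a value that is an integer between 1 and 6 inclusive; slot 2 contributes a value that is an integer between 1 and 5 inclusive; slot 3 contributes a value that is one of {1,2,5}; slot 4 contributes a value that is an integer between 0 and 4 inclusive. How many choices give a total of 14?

37

The generating function for the choices is (q + q^2 + q^3 + q^4 + q^5 + q^6)·(q + q^2 + q^3 + q^4 + q^5)·(q + q^2 + q^5)·(1 + q + q^2 + q^3 + q^4); the count is [q^14].
(q + q^2 + q^3 + q^4 + q^5 + q^6) has coefficients 0,1,1,1,1,1,1 for degrees 0…6.
(q + q^2 + q^3 + q^4 + q^5) has coefficients 0,1,1,1,1,1,0,0,0,0,0,0,0,0,0 for degrees 0…14.
Multiplying by (q + q^2 + q^5) gives running coefficients 0,0,1,2,2,2,3,2,1,1,1,0,0,0,0 for degrees 0…14.
Finally multiplying by (1 + q + q^2 + q^3 + q^4), the product of all factors after the first has coefficients 0,0,1,3,5,7,10,11,10,9,8,5,3,2,1 for degrees 0…14.
[q^14] = 1·2 + 1·3 + 1·5 + 1·8 + 1·9 + 1·10 = 37.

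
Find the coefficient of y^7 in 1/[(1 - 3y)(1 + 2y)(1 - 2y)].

Partial fractions give a closed form: a_n = (9/5)·3^n + (1/5)·(-2)^n + (-1)·2^n.
At n = 7: a_7 = 3783.

3783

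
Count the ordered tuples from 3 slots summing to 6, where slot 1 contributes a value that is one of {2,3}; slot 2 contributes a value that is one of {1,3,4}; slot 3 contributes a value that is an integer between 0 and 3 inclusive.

5

The generating function for the choices is (y² + y³)·(y + y³ + y⁴)·(1 + y + y² + y³); the count is [y⁶].
(y² + y³) has coefficients 0,0,1,1 for degrees 0…3.
(y + y³ + y⁴) has coefficients 0,1,0,1,1,0,0 for degrees 0…6.
Finally multiplying by (1 + y + y² + y³), the product of all factors after the first has coefficients 0,1,1,2,3,2,2 for degrees 0…6.
[y⁶] = 1·3 + 1·2 = 5.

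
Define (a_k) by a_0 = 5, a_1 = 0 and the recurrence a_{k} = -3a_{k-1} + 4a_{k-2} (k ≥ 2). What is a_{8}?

The ordinary generating function has denominator 1 + 3y - 4y^2.
Iterating the recurrence: a_0,…,a_{8} = 5, 0, 20, -60, 260, -1020, 4100, -16380, 65540.

65540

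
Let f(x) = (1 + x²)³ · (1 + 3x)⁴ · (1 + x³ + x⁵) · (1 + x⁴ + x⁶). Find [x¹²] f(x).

1807

(1 + x²)³ has coefficients 1,0,3,0,3,0,1 for degrees 0…6.
(1 + 3x)⁴ has coefficients 1,12,54,108,81,0,0,0,0,0,0,0,0 for degrees 0…12.
Multiplying by (1 + x³ + x⁵) gives running coefficients 1,12,54,109,93,55,120,135,108,81,0,0,0 for degrees 0…12.
Finally multiplying by (1 + x⁴ + x⁶), the product of all factors after the first has coefficients 1,12,54,109,94,67,175,256,255,245,213,190,228 for degrees 0…12.
[x¹²] = 1·228 + 3·213 + 3·255 + 1·175 = 1807.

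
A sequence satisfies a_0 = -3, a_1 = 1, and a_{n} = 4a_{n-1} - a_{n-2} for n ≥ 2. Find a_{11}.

1018667

The ordinary generating function has denominator 1 - 4q + q^2.
Iterating the recurrence: a_0,…,a_{11} = -3, 1, 7, 27, 101, 377, 1407, 5251, 19597, 73137, 272951, 1018667.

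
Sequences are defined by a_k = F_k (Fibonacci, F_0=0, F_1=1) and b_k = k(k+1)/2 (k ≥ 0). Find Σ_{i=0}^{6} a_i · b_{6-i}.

51

The convolution is the x^6 coefficient of A(x)B(x).
Σ = 0·21 + 1·15 + 1·10 + 2·6 + 3·3 + 5·1 + 8·0 = 51.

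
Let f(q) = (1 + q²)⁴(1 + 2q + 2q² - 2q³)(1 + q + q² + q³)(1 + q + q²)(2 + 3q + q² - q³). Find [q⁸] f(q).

515

(1 + q²)⁴ has coefficients 1,0,4,0,6,0,4,0,1 for degrees 0…8.
(1 + 2q + 2q² - 2q³) has coefficients 1,2,2,-2,0,0,0,0,0 for degrees 0…8.
Multiplying by (1 + q + q² + q³) gives running coefficients 1,3,5,3,2,0,-2,0,0 for degrees 0…8.
Multiplying by (1 + q + q²) gives running coefficients 1,4,9,11,10,5,0,-2,-2 for degrees 0…8.
Finally multiplying by (2 + 3q + q² - q³), the product of all factors after the first has coefficients 2,11,31,52,58,42,14,-9,-15 for degrees 0…8.
[q⁸] = 1·(-15) + 4·14 + 6·58 + 4·31 + 1·2 = 515.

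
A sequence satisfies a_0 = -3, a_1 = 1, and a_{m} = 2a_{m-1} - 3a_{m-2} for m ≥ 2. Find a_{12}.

The ordinary generating function has denominator 1 - 2x + 3x^2.
Iterating the recurrence: a_0,…,a_{12} = -3, 1, 11, 19, 5, -47, -109, -77, 173, 577, 635, -461, -2827.

-2827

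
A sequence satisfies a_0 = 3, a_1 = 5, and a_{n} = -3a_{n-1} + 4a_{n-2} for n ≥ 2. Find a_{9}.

The ordinary generating function has denominator 1 + 3t - 4t^2.
Iterating the recurrence: a_0,…,a_{9} = 3, 5, -3, 29, -99, 413, -1635, 6557, -26211, 104861.

104861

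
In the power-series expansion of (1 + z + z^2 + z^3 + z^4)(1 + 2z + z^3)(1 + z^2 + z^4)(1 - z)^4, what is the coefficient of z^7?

(1 + z + z^2 + z^3 + z^4) has coefficients 1,1,1,1,1 for degrees 0…4.
(1 + 2z + z^3) has coefficients 1,2,0,1,0,0,0,0 for degrees 0…7.
Multiplying by (1 + z^2 + z^4) gives running coefficients 1,2,1,3,1,3,0,1 for degrees 0…7.
Finally multiplying by (1 - z)^4, the product of all factors after the first has coefficients 1,-2,-1,7,-12,15,-17,18 for degrees 0…7.
[z^7] = 1·18 + 1·(-17) + 1·15 + 1·(-12) + 1·7 = 11.

11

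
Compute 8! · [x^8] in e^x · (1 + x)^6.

93289

The EGF product rule gives c_8 = Σ_{k_1+k_2=8} C(8; k_1,k_2) · ∏ g_i(k_i), where e^x gives (1)^k; (1+x)^6 gives the falling factorial (6)_k.
g_1(k) for k = 0…8: 1, 1, 1, 1, 1, 1, 1, 1, 1.
g_2(k) for k = 0…8: 1, 6, 30, 120, 360, 720, 720, 0, 0.
c_8 = Σ_k C(8,k)·g_1(k)·g_2(8−k) = 28·1·720 + 56·1·720 + 70·1·360 + 56·1·120 + 28·1·30 + 8·1·6 + 1·1·1 = 20160 + 40320 + 25200 + 6720 + 840 + 48 + 1 = 93289.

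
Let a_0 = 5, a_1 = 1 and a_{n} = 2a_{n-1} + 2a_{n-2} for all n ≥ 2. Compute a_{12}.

The ordinary generating function has denominator 1 - 2q - 2q^2.
Iterating the recurrence: a_0,…,a_{12} = 5, 1, 12, 26, 76, 204, 560, 1528, 4176, 11408, 31168, 85152, 232640.

232640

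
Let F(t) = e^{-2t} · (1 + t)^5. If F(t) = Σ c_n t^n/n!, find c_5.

The EGF product rule gives c_5 = Σ_{k_1+k_2=5} C(5; k_1,k_2) · ∏ g_i(k_i), where e^{-2t} gives (-2)^k; (1+t)^5 gives the falling factorial (5)_k.
g_1(k) for k = 0…5: 1, -2, 4, -8, 16, -32.
g_2(k) for k = 0…5: 1, 5, 20, 60, 120, 120.
c_5 = Σ_k C(5,k)·g_1(k)·g_2(5−k) = 1·1·120 + 5·(-2)·120 + 10·4·60 + 10·(-8)·20 + 5·16·5 + 1·(-32)·1 = 120 − 1200 + 2400 − 1600 + 400 − 32 = 88.

88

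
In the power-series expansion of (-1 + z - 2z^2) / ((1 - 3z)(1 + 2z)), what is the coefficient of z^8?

-3704

The denominator gives the recurrence a_n = a_(n−1) + 6a_(n−2) for n ≥ 3; the numerator fixes a_0 = -1, a_1 = 0, a_2 = -8.
Iterating: -1, 0, -8, -8, -56, -104, -440, -1064, -3704, so a_8 = -3704.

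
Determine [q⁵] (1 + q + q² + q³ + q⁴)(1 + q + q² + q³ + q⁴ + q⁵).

(1 + q + q² + q³ + q⁴) has coefficients 1,1,1,1,1 for degrees 0…4.
(1 + q + q² + q³ + q⁴ + q⁵) has coefficients 1,1,1,1,1,1 for degrees 0…5.
[q⁵] = 1·1 + 1·1 + 1·1 + 1·1 + 1·1 = 5.

5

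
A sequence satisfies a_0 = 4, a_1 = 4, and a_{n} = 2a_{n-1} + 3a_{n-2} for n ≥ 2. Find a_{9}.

The ordinary generating function has denominator 1 - 2y - 3y^2.
Iterating the recurrence: a_0,…,a_{9} = 4, 4, 20, 52, 164, 484, 1460, 4372, 13124, 39364.

39364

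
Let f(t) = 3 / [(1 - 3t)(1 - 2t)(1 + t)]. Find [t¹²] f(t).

3570843

Partial fractions give a closed form: a_n = (27/4)·3^n + (-4)·2^n + (1/4)·(-1)^n.
At n = 12: a_12 = 3570843.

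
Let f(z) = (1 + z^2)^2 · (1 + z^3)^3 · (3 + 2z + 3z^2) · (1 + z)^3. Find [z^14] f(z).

83

(1 + z^2)^2 has coefficients 1,0,2,0,1 for degrees 0…4.
(1 + z^3)^3 has coefficients 1,0,0,3,0,0,3,0,0,1,0,0,0,0,0 for degrees 0…14.
Multiplying by (3 + 2z + 3z^2) gives running coefficients 3,2,3,9,6,9,9,6,9,3,2,3,0,0,0 for degrees 0…14.
Finally multiplying by (1 + z)^3, the product of all factors after the first has coefficients 3,11,18,27,44,57,63,66,63,57,44,27,18,11,3 for degrees 0…14.
[z^14] = 1·3 + 2·18 + 1·44 = 83.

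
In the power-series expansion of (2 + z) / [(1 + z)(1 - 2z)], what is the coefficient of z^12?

The denominator gives the recurrence a_n = a_(n−1) + 2a_(n−2) for n ≥ 3; the numerator fixes a_0 = 2, a_1 = 3, a_2 = 7.
Iterating: 2, 3, 7, 13, 27, 53, 107, 213, 427, 853, 1707, 3413, 6827, so a_12 = 6827.

6827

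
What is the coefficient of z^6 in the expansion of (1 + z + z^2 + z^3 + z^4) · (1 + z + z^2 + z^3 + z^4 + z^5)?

(1 + z + z^2 + z^3 + z^4) has coefficients 1,1,1,1,1 for degrees 0…4.
(1 + z + z^2 + z^3 + z^4 + z^5) has coefficients 1,1,1,1,1,1,0 for degrees 0…6.
[z^6] = 1·0 + 1·1 + 1·1 + 1·1 + 1·1 = 4.

4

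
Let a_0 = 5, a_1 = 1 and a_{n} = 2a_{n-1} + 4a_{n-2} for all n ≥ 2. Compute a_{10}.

202240

The ordinary generating function has denominator 1 - 2y - 4y^2.
Iterating the recurrence: a_0,…,a_{10} = 5, 1, 22, 48, 184, 560, 1856, 5952, 19328, 62464, 202240.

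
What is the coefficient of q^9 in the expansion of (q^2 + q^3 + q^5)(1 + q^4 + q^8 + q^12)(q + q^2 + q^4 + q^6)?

(q^2 + q^3 + q^5) has coefficients 0,0,1,1,0,1 for degrees 0…5.
(1 + q^4 + q^8 + q^12) has coefficients 1,0,0,0,1,0,0,0,1,0 for degrees 0…9.
Finally multiplying by (q + q^2 + q^4 + q^6), the product of all factors after the first has coefficients 0,1,1,0,1,1,2,0,1,1 for degrees 0…9.
[q^9] = 1·0 + 1·2 + 1·1 = 3.

3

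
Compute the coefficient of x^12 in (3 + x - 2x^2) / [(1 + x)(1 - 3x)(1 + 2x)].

Partial fractions give a closed form: a_n = (7/5)·3^n + (8/5)·(-2)^n.
At n = 12: a_12 = 750571.

750571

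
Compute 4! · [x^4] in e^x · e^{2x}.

The EGF product rule gives c_4 = Σ_{k_1+k_2=4} C(4; k_1,k_2) · ∏ g_i(k_i), where e^x gives (1)^k; e^{2x} gives (2)^k.
g_1(k) for k = 0…4: 1, 1, 1, 1, 1.
g_2(k) for k = 0…4: 1, 2, 4, 8, 16.
c_4 = Σ_k C(4,k)·g_1(k)·g_2(4−k) = 1·1·16 + 4·1·8 + 6·1·4 + 4·1·2 + 1·1·1 = 16 + 32 + 24 + 8 + 1 = 81.

81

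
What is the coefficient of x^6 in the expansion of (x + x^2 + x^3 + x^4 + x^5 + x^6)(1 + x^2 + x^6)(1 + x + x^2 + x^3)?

(x + x^2 + x^3 + x^4 + x^5 + x^6) has coefficients 0,1,1,1,1,1,1 for degrees 0…6.
(1 + x^2 + x^6) has coefficients 1,0,1,0,0,0,1 for degrees 0…6.
Finally multiplying by (1 + x + x^2 + x^3), the product of all factors after the first has coefficients 1,1,2,2,1,1,1 for degrees 0…6.
[x^6] = 1·1 + 1·1 + 1·2 + 1·2 + 1·1 + 1·1 = 8.

8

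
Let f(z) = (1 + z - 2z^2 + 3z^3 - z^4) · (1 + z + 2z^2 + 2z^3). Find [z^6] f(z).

4

(1 + z - 2z^2 + 3z^3 - z^4) has coefficients 1,1,-2,3,-1 for degrees 0…4.
(1 + z + 2z^2 + 2z^3) has coefficients 1,1,2,2,0,0,0 for degrees 0…6.
[z^6] = 1·0 + 1·0 − 2·0 + 3·2 − 1·2 = 4.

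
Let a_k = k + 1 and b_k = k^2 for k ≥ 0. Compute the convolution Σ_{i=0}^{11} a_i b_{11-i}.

This is [x^11] in the product of the two ordinary generating functions.
Σ = 1·121 + 2·100 + 3·81 + 4·64 + 5·49 + 6·36 + 7·25 + 8·16 + 9·9 + 10·4 + 11·1 + 12·0 = 1716.

1716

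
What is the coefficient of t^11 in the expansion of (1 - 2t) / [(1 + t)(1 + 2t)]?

Partial fractions give a closed form: a_n = (-3)·(-1)^n + (4)·(-2)^n.
At n = 11: a_11 = -8189.

-8189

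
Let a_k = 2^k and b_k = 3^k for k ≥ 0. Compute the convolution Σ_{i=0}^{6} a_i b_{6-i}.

2059

This is [x^6] in the product of the two ordinary generating functions.
Σ = 1·729 + 2·243 + 4·81 + 8·27 + 16·9 + 32·3 + 64·1 = 2059.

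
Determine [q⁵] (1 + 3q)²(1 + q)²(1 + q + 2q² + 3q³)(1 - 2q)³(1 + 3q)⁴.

-1978

(1 + 3q)² has coefficients 1,6,9 for degrees 0…2.
(1 + q)² has coefficients 1,2,1,0,0,0 for degrees 0…5.
Multiplying by (1 + q + 2q² + 3q³) gives running coefficients 1,3,5,8,8,3 for degrees 0…5.
Multiplying by (1 - 2q)³ gives running coefficients 1,-3,-1,6,-4,11 for degrees 0…5.
Finally multiplying by (1 + 3q)⁴, the product of all factors after the first has coefficients 1,9,17,-60,-229,-64 for degrees 0…5.
[q⁵] = 1·(-64) + 6·(-229) + 9·(-60) = -1978.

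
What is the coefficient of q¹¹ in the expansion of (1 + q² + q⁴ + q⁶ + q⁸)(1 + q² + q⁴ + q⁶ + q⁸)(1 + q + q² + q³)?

(1 + q² + q⁴ + q⁶ + q⁸) has coefficients 1,0,1,0,1,0,1,0,1 for degrees 0…8.
(1 + q² + q⁴ + q⁶ + q⁸) has coefficients 1,0,1,0,1,0,1,0,1,0,0,0 for degrees 0…11.
Finally multiplying by (1 + q + q² + q³), the product of all factors after the first has coefficients 1,1,2,2,2,2,2,2,2,2,1,1 for degrees 0…11.
[q¹¹] = 1·1 + 1·2 + 1·2 + 1·2 + 1·2 = 9.

9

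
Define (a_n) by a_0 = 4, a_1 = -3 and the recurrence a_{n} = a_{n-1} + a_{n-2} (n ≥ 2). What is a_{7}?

The ordinary generating function has denominator 1 - x - x^2.
Iterating the recurrence: a_0,…,a_{7} = 4, -3, 1, -2, -1, -3, -4, -7.

-7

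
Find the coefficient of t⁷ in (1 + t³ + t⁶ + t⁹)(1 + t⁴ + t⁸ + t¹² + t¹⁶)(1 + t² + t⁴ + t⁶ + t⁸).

2

(1 + t³ + t⁶ + t⁹) has coefficients 1,0,0,1,0,0,1,0 for degrees 0…7.
(1 + t⁴ + t⁸ + t¹² + t¹⁶) has coefficients 1,0,0,0,1,0,0,0 for degrees 0…7.
Finally multiplying by (1 + t² + t⁴ + t⁶ + t⁸), the product of all factors after the first has coefficients 1,0,1,0,2,0,2,0 for degrees 0…7.
[t⁷] = 1·0 + 1·2 + 1·0 = 2.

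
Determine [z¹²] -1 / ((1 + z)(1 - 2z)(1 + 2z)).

The denominator gives the recurrence a_n = −a_(n−1) + 4a_(n−2) + 4a_(n−3) for n ≥ 3; the numerator fixes a_0 = -1, a_1 = 1, a_2 = -5.
Iterating: -1, 1, -5, 5, -21, 21, -85, 85, -341, 341, -1365, 1365, -5461, so a_12 = -5461.

-5461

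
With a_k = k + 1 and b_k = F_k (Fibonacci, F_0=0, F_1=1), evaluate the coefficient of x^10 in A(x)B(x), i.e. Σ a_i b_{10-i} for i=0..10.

364

Write out a_i and b_{10-i} for i = 0,…,10 and sum the products.
Σ = 1·55 + 2·34 + 3·21 + 4·13 + 5·8 + 6·5 + 7·3 + 8·2 + 9·1 + 10·1 + 11·0 = 364.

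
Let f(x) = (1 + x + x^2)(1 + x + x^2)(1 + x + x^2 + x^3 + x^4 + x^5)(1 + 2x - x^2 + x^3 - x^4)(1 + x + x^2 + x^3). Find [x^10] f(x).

(1 + x + x^2) has coefficients 1,1,1 for degrees 0…2.
(1 + x + x^2) has coefficients 1,1,1,0,0,0,0,0,0,0,0 for degrees 0…10.
Multiplying by (1 + x + x^2 + x^3 + x^4 + x^5) gives running coefficients 1,2,3,3,3,3,2,1,0,0,0 for degrees 0…10.
Multiplying by (1 + 2x - x^2 + x^3 - x^4) gives running coefficients 1,4,6,8,7,7,5,2,0,-2,-1 for degrees 0…10.
Finally multiplying by (1 + x + x^2 + x^3), the product of all factors after the first has coefficients 1,5,11,19,25,28,27,21,14,5,-1 for degrees 0…10.
[x^10] = 1·(-1) + 1·5 + 1·14 = 18.

18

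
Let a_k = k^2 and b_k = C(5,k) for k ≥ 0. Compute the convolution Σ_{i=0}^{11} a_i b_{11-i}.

This is [x^11] in the product of the two ordinary generating functions.
Σ = 0·0 + 1·0 + 4·0 + 9·0 + 16·0 + 25·0 + 36·1 + 49·5 + 64·10 + 81·10 + 100·5 + 121·1 = 2352.

2352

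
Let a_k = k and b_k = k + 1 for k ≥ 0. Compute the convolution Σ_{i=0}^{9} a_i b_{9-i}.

Write out a_i and b_{9-i} for i = 0,…,9 and sum the products.
Σ = 0·10 + 1·9 + 2·8 + 3·7 + 4·6 + 5·5 + 6·4 + 7·3 + 8·2 + 9·1 = 165.

165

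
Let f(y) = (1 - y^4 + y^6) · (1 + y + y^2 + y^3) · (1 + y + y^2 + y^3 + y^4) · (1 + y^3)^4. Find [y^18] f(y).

16

(1 - y^4 + y^6) has coefficients 1,0,0,0,-1,0,1 for degrees 0…6.
(1 + y + y^2 + y^3) has coefficients 1,1,1,1,0,0,0,0,0,0,0,0,0,0,0,0,0,0,0 for degrees 0…18.
Multiplying by (1 + y + y^2 + y^3 + y^4) gives running coefficients 1,2,3,4,4,3,2,1,0,0,0,0,0,0,0,0,0,0,0 for degrees 0…18.
Finally multiplying by (1 + y^3)^4, the product of all factors after the first has coefficients 1,2,3,8,12,15,24,29,30,36,36,30,29,24,15,12,8,3,2 for degrees 0…18.
[y^18] = 1·2 − 1·15 + 1·29 = 16.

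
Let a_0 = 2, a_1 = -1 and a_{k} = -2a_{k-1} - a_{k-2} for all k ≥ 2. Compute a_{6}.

-4

The ordinary generating function has denominator 1 + 2y + y^2.
Iterating the recurrence: a_0,…,a_{6} = 2, -1, 0, 1, -2, 3, -4.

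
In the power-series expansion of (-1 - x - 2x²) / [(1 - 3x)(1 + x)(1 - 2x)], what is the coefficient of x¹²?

Partial fractions give a closed form: a_n = (-7/2)·3^n + (-1/6)·(-1)^n + (8/3)·2^n.
At n = 12: a_12 = -1849121.

-1849121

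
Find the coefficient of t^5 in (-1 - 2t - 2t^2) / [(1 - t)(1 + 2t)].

9

The denominator gives the recurrence a_n = −a_(n−1) + 2a_(n−2) for n ≥ 3; the numerator fixes a_0 = -1, a_1 = -1, a_2 = -3.
Iterating: -1, -1, -3, 1, -7, 9, so a_5 = 9.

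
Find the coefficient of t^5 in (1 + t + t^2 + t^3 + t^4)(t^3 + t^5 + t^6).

(1 + t + t^2 + t^3 + t^4) has coefficients 1,1,1,1,1 for degrees 0…4.
(t^3 + t^5 + t^6) has coefficients 0,0,0,1,0,1 for degrees 0…5.
[t^5] = 1·1 + 1·0 + 1·1 + 1·0 + 1·0 = 2.

2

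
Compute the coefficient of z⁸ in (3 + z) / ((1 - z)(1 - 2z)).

1788

The denominator gives the recurrence a_n = 3a_(n−1) − 2a_(n−2) for n ≥ 3; the numerator fixes a_0 = 3, a_1 = 10, a_2 = 24.
Iterating: 3, 10, 24, 52, 108, 220, 444, 892, 1788, so a_8 = 1788.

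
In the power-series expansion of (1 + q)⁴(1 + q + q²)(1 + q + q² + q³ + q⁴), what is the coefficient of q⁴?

42

(1 + q)⁴ has coefficients 1,4,6,4,1 for degrees 0…4.
(1 + q + q²) has coefficients 1,1,1,0,0 for degrees 0…4.
Finally multiplying by (1 + q + q² + q³ + q⁴), the product of all factors after the first has coefficients 1,2,3,3,3 for degrees 0…4.
[q⁴] = 1·3 + 4·3 + 6·3 + 4·2 + 1·1 = 42.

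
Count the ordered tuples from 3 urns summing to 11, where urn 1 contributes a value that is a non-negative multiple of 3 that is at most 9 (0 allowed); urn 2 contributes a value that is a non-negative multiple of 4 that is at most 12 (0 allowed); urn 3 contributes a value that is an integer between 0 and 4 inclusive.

5

The generating function for the choices is (1 + q^3 + q^6 + q^9)·(1 + q^4 + q^8 + q^12)·(1 + q + q^2 + q^3 + q^4); the count is [q^11].
(1 + q^3 + q^6 + q^9) has coefficients 1,0,0,1,0,0,1,0,0,1 for degrees 0…9.
(1 + q^4 + q^8 + q^12) has coefficients 1,0,0,0,1,0,0,0,1,0,0,0 for degrees 0…11.
Finally multiplying by (1 + q + q^2 + q^3 + q^4), the product of all factors after the first has coefficients 1,1,1,1,2,1,1,1,2,1,1,1 for degrees 0…11.
[q^11] = 1·1 + 1·2 + 1·1 + 1·1 = 5.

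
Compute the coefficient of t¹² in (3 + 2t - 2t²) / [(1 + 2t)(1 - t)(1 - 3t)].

The denominator gives the recurrence a_n = 2a_(n−1) + 5a_(n−2) − 6a_(n−3) for n ≥ 3; the numerator fixes a_0 = 3, a_1 = 8, a_2 = 29.
Iterating: 3, 8, 29, 80, 257, 740, 2285, 6728, 20441, 60812, 183461, 548336, 1649105, so a_12 = 1649105.

1649105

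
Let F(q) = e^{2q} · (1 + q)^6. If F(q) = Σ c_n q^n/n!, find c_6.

58576

The EGF product rule gives c_6 = Σ_{k_1+k_2=6} C(6; k_1,k_2) · ∏ g_i(k_i), where e^{2q} gives (2)^k; (1+q)^6 gives the falling factorial (6)_k.
g_1(k) for k = 0…6: 1, 2, 4, 8, 16, 32, 64.
g_2(k) for k = 0…6: 1, 6, 30, 120, 360, 720, 720.
c_6 = Σ_k C(6,k)·g_1(k)·g_2(6−k) = 1·1·720 + 6·2·720 + 15·4·360 + 20·8·120 + 15·16·30 + 6·32·6 + 1·64·1 = 720 + 8640 + 21600 + 19200 + 7200 + 1152 + 64 = 58576.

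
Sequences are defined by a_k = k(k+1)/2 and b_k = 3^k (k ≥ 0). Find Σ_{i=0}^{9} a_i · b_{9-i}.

22113

This is [x^9] in the product of the two ordinary generating functions.
Σ = 0·19683 + 1·6561 + 3·2187 + 6·729 + 10·243 + 15·81 + 21·27 + 28·9 + 36·3 + 45·1 = 22113.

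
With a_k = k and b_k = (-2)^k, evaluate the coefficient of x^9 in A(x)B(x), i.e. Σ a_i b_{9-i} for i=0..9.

This is [x^9] in the product of the two ordinary generating functions.
Σ = 0·(-512) + 1·256 + 2·(-128) + 3·64 + 4·(-32) + 5·16 + 6·(-8) + 7·4 + 8·(-2) + 9·1 = 117.

117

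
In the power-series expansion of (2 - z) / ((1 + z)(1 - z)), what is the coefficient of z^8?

2

Partial fractions give a closed form: a_n = (3/2)·(-1)^n + (1/2)·1^n.
At n = 8: a_8 = 2.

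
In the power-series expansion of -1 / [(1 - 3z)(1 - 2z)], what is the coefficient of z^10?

-175099

Partial fractions give a closed form: a_n = (-3)·3^n + (2)·2^n.
At n = 10: a_10 = -175099.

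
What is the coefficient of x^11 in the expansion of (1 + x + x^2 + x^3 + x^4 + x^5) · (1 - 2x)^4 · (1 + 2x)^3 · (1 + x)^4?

220

(1 + x + x^2 + x^3 + x^4 + x^5) has coefficients 1,1,1,1,1,1 for degrees 0…5.
(1 - 2x)^4 has coefficients 1,-8,24,-32,16,0,0,0,0,0,0,0 for degrees 0…11.
Multiplying by (1 + 2x)^3 gives running coefficients 1,-2,-12,24,48,-96,-64,128,0,0,0,0 for degrees 0…11.
Finally multiplying by (1 + x)^4, the product of all factors after the first has coefficients 1,2,-14,-32,65,190,-76,-488,-208,416,448,128 for degrees 0…11.
[x^11] = 1·128 + 1·448 + 1·416 + 1·(-208) + 1·(-488) + 1·(-76) = 220.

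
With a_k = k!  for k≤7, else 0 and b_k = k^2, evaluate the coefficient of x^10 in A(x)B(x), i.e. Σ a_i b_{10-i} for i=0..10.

61347

Write out a_i and b_{10-i} for i = 0,…,10 and sum the products.
Σ = 1·100 + 1·81 + 2·64 + 6·49 + 24·36 + 120·25 + 720·16 + 5040·9 + 0·4 + 0·1 + 0·0 = 61347.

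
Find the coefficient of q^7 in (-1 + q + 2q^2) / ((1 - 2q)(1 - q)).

The denominator gives the recurrence a_n = 3a_(n−1) − 2a_(n−2) for n ≥ 3; the numerator fixes a_0 = -1, a_1 = -2, a_2 = -2.
Iterating: -1, -2, -2, -2, -2, -2, -2, -2, so a_7 = -2.

-2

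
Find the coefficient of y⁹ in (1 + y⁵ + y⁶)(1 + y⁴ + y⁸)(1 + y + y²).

2

(1 + y⁵ + y⁶) has coefficients 1,0,0,0,0,1,1 for degrees 0…6.
(1 + y⁴ + y⁸) has coefficients 1,0,0,0,1,0,0,0,1,0 for degrees 0…9.
Finally multiplying by (1 + y + y²), the product of all factors after the first has coefficients 1,1,1,0,1,1,1,0,1,1 for degrees 0…9.
[y⁹] = 1·1 + 1·1 + 1·0 = 2.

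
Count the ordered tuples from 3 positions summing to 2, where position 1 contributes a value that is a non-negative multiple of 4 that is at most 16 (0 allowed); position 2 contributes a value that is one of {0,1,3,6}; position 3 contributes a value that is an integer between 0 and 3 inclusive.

The generating function for the choices is (1 + z^4 + z^8 + z^12 + z^16)·(1 + z + z^3 + z^6)·(1 + z + z^2 + z^3); the count is [z^2].
(1 + z^4 + z^8 + z^12 + z^16) has coefficients 1,0,0 for degrees 0…2.
(1 + z + z^3 + z^6) has coefficients 1,1,0 for degrees 0…2.
Finally multiplying by (1 + z + z^2 + z^3), the product of all factors after the first has coefficients 1,2,2 for degrees 0…2.
[z^2] = 1·2 = 2.

2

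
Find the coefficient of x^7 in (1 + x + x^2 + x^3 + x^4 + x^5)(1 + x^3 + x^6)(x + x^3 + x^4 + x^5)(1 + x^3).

11

(1 + x + x^2 + x^3 + x^4 + x^5) has coefficients 1,1,1,1,1,1 for degrees 0…5.
(1 + x^3 + x^6) has coefficients 1,0,0,1,0,0,1,0 for degrees 0…7.
Multiplying by (x + x^3 + x^4 + x^5) gives running coefficients 0,1,0,1,2,1,1,2 for degrees 0…7.
Finally multiplying by (1 + x^3), the product of all factors after the first has coefficients 0,1,0,1,3,1,2,4 for degrees 0…7.
[x^7] = 1·4 + 1·2 + 1·1 + 1·3 + 1·1 + 1·0 = 11.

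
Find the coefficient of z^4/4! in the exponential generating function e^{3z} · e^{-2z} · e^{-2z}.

1

The EGF product rule gives c_4 = Σ_{k_1+k_2+k_3=4} C(4; k_1,k_2,k_3) · ∏ g_i(k_i), where e^{3z} gives (3)^k; e^{-2z} gives (-2)^k; e^{-2z} gives (-2)^k.
g_1(k) for k = 0…4: 1, 3, 9, 27, 81.
g_2(k) for k = 0…4: 1, -2, 4, -8, 16.
g_3(k) for k = 0…4: 1, -2, 4, -8, 16.
First combine the last two factors: h(k) = Σ_j C(k,j)·g_2(j)·g_3(k−j) for k = 0…4: 1, -4, 16, -64, 256.
c_4 = Σ_k C(4,k)·g_1(k)·h(4−k) = 1·1·256 + 4·3·(-64) + 6·9·16 + 4·27·(-4) + 1·81·1 = 256 − 768 + 864 − 432 + 81 = 1.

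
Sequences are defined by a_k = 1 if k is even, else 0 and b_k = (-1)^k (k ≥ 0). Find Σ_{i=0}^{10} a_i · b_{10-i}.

Write out a_i and b_{10-i} for i = 0,…,10 and sum the products.
Σ = 1·1 + 0·(-1) + 1·1 + 0·(-1) + 1·1 + 0·(-1) + 1·1 + 0·(-1) + 1·1 + 0·(-1) + 1·1 = 6.

6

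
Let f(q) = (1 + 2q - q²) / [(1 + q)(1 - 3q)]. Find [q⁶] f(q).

850

The denominator gives the recurrence a_n = 2a_(n−1) + 3a_(n−2) for n ≥ 3; the numerator fixes a_0 = 1, a_1 = 4, a_2 = 10.
Iterating: 1, 4, 10, 32, 94, 284, 850, so a_6 = 850.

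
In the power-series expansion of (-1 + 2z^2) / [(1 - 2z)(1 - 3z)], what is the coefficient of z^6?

The denominator gives the recurrence a_n = 5a_(n−1) − 6a_(n−2) for n ≥ 3; the numerator fixes a_0 = -1, a_1 = -5, a_2 = -17.
Iterating: -1, -5, -17, -55, -173, -535, -1637, so a_6 = -1637.

-1637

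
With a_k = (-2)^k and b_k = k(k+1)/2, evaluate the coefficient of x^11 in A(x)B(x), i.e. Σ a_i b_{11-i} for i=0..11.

Write out a_i and b_{11-i} for i = 0,…,11 and sum the products.
Σ = 1·66 − 2·55 + 4·45 − 8·36 + 16·28 − 32·21 + 64·15 − 128·10 + 256·6 − 512·3 + 1024·1 − 2048·0 = 328.

328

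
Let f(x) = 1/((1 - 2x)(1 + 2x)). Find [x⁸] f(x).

Partial fractions give a closed form: a_n = (1/2)·2^n + (1/2)·(-2)^n.
At n = 8: a_8 = 256.

256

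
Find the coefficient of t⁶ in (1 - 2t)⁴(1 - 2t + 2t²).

(1 - 2t)⁴ has coefficients 1,-8,24,-32,16 for degrees 0…4.
(1 - 2t + 2t²) has coefficients 1,-2,2,0,0,0,0 for degrees 0…6.
[t⁶] = 1·0 − 8·0 + 24·0 − 32·0 + 16·2 = 32.

32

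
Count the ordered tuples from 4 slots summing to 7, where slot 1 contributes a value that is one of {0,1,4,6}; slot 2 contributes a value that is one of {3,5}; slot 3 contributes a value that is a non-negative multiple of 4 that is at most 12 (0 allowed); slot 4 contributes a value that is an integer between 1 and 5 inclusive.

The generating function for the choices is (1 + q + q^4 + q^6)·(q^3 + q^5)·(1 + q^4 + q^8 + q^12)·(q + q^2 + q^3 + q^4 + q^5); the count is [q^7].
(1 + q + q^4 + q^6) has coefficients 1,1,0,0,1,0,1 for degrees 0…6.
(q^3 + q^5) has coefficients 0,0,0,1,0,1,0,0 for degrees 0…7.
Multiplying by (1 + q^4 + q^8 + q^12) gives running coefficients 0,0,0,1,0,1,0,1 for degrees 0…7.
Finally multiplying by (q + q^2 + q^3 + q^4 + q^5), the product of all factors after the first has coefficients 0,0,0,0,1,1,2,2 for degrees 0…7.
[q^7] = 1·2 + 1·2 + 1·0 + 1·0 = 4.

4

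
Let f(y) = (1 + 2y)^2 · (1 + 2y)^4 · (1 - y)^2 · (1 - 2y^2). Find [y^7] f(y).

(1 + 2y)^2 has coefficients 1,4,4 for degrees 0…2.
(1 + 2y)^4 has coefficients 1,8,24,32,16,0,0,0 for degrees 0…7.
Multiplying by (1 - y)^2 gives running coefficients 1,6,9,-8,-24,0,16,0 for degrees 0…7.
Finally multiplying by (1 - 2y^2), the product of all factors after the first has coefficients 1,6,7,-20,-42,16,64,0 for degrees 0…7.
[y^7] = 1·0 + 4·64 + 4·16 = 320.

320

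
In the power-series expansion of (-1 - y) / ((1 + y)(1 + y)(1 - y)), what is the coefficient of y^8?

-1

The denominator gives the recurrence a_n = −a_(n−1) + a_(n−2) + a_(n−3) for n ≥ 3; the numerator fixes a_0 = -1, a_1 = 0, a_2 = -1.
Iterating: -1, 0, -1, 0, -1, 0, -1, 0, -1, so a_8 = -1.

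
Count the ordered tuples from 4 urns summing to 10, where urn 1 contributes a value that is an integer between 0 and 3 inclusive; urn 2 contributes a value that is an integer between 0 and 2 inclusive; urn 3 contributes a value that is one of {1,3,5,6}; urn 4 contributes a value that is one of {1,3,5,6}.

The generating function for the choices is (1 + x + x^2 + x^3)·(1 + x + x^2)·(x + x^3 + x^5 + x^6)·(x + x^3 + x^5 + x^6); the count is [x^10].
(1 + x + x^2 + x^3) has coefficients 1,1,1,1 for degrees 0…3.
(1 + x + x^2) has coefficients 1,1,1,0,0,0,0,0,0,0,0 for degrees 0…10.
Multiplying by (x + x^3 + x^5 + x^6) gives running coefficients 0,1,1,2,1,2,2,2,1,0,0 for degrees 0…10.
Finally multiplying by (x + x^3 + x^5 + x^6), the product of all factors after the first has coefficients 0,0,1,1,3,2,5,5,7,6,5 for degrees 0…10.
[x^10] = 1·5 + 1·6 + 1·7 + 1·5 = 23.

23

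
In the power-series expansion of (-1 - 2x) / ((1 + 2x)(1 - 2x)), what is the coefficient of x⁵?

-32

The denominator gives the recurrence a_n = 4a_(n−2) for n ≥ 3; the numerator fixes a_0 = -1, a_1 = -2, a_2 = -4.
Iterating: -1, -2, -4, -8, -16, -32, so a_5 = -32.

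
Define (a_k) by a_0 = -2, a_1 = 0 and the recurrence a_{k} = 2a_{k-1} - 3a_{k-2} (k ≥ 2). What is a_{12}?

The ordinary generating function has denominator 1 - 2q + 3q^2.
Iterating the recurrence: a_0,…,a_{12} = -2, 0, 6, 12, 6, -24, -66, -60, 78, 336, 438, -132, -1578.

-1578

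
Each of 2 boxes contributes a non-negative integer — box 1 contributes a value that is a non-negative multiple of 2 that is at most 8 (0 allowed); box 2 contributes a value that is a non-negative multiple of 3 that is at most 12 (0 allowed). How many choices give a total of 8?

2

The generating function for the choices is (1 + z² + z⁴ + z⁶ + z⁸)·(1 + z³ + z⁶ + z⁹ + z¹²); the count is [z⁸].
(1 + z² + z⁴ + z⁶ + z⁸) has coefficients 1,0,1,0,1,0,1,0,1 for degrees 0…8.
(1 + z³ + z⁶ + z⁹ + z¹²) has coefficients 1,0,0,1,0,0,1,0,0 for degrees 0…8.
[z⁸] = 1·0 + 1·1 + 1·0 + 1·0 + 1·1 = 2.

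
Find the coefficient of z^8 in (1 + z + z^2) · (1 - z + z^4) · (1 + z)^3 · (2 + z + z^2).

(1 + z + z^2) has coefficients 1,1,1 for degrees 0…2.
(1 - z + z^4) has coefficients 1,-1,0,0,1,0,0,0,0 for degrees 0…8.
Multiplying by (1 + z)^3 gives running coefficients 1,2,0,-2,0,3,3,1,0 for degrees 0…8.
Finally multiplying by (2 + z + z^2), the product of all factors after the first has coefficients 2,5,3,-2,-2,4,9,8,4 for degrees 0…8.
[z^8] = 1·4 + 1·8 + 1·9 = 21.

21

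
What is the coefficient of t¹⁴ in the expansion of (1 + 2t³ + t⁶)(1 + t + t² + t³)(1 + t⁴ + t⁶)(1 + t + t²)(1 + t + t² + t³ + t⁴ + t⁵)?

(1 + 2t³ + t⁶) has coefficients 1,0,0,2,0,0,1 for degrees 0…6.
(1 + t + t² + t³) has coefficients 1,1,1,1,0,0,0,0,0,0,0,0,0,0,0 for degrees 0…14.
Multiplying by (1 + t⁴ + t⁶) gives running coefficients 1,1,1,1,1,1,2,2,1,1,0,0,0,0,0 for degrees 0…14.
Multiplying by (1 + t + t²) gives running coefficients 1,2,3,3,3,3,4,5,5,4,2,1,0,0,0 for degrees 0…14.
Finally multiplying by (1 + t + t² + t³ + t⁴ + t⁵), the product of all factors after the first has coefficients 1,3,6,9,12,15,18,21,23,24,23,21,17,12,7 for degrees 0…14.
[t¹⁴] = 1·7 + 2·21 + 1·23 = 72.

72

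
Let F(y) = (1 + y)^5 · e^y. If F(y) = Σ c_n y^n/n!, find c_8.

19081

The EGF product rule gives c_8 = Σ_{k_1+k_2=8} C(8; k_1,k_2) · ∏ g_i(k_i), where (1+y)^5 gives the falling factorial (5)_k; e^y gives (1)^k.
g_1(k) for k = 0…8: 1, 5, 20, 60, 120, 120, 0, 0, 0.
g_2(k) for k = 0…8: 1, 1, 1, 1, 1, 1, 1, 1, 1.
c_8 = Σ_k C(8,k)·g_1(k)·g_2(8−k) = 1·1·1 + 8·5·1 + 28·20·1 + 56·60·1 + 70·120·1 + 56·120·1 = 1 + 40 + 560 + 3360 + 8400 + 6720 = 19081.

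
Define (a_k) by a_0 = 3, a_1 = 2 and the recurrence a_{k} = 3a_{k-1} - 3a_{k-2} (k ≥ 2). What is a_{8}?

The ordinary generating function has denominator 1 - 3t + 3t^2.
Iterating the recurrence: a_0,…,a_{8} = 3, 2, -3, -15, -36, -63, -81, -54, 81.

81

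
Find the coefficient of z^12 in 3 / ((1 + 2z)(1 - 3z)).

961509

The denominator gives the recurrence a_n = a_(n−1) + 6a_(n−2) for n ≥ 2; the numerator fixes a_0 = 3, a_1 = 3.
Iterating: 3, 3, 21, 39, 165, 399, 1389, 3783, 12117, 34815, 107517, 316407, 961509, so a_12 = 961509.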